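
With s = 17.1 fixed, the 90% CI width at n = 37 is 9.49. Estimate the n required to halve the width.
n ≈ 148

CI width ∝ 1/√n
To reduce width by factor 2, need √n to grow by 2 → need 2² = 4 times as many samples.

Current: n = 37, width = 9.49
New: n = 148, width ≈ 4.65

Width reduced by factor of 9.49/4.65 = 2.04.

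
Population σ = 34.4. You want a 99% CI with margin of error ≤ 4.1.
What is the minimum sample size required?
n ≥ 468

For margin E ≤ 4.1:
n ≥ (z* · σ / E)²
n ≥ (2.576 · 34.4 / 4.1)²
n ≥ 467.13

Minimum n = 468 (rounding up)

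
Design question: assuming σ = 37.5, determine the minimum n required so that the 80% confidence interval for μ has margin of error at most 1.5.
n ≥ 1028

For margin E ≤ 1.5:
n ≥ (z* · σ / E)²
n ≥ (1.282 · 37.5 / 1.5)²
n ≥ 1027.20

Minimum n = 1028 (rounding up)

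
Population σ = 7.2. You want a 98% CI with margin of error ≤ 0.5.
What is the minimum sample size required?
n ≥ 1122

For margin E ≤ 0.5:
n ≥ (z* · σ / E)²
n ≥ (2.326 · 7.2 / 0.5)²
n ≥ 1121.87

Minimum n = 1122 (rounding up)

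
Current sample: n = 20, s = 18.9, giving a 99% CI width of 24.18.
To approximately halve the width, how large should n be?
n ≈ 80

CI width ∝ 1/√n
To reduce width by factor 2, need √n to grow by 2 → need 2² = 4 times as many samples.

Current: n = 20, width = 24.18
New: n = 80, width ≈ 11.16

Width reduced by factor of 24.18/11.16 = 2.17.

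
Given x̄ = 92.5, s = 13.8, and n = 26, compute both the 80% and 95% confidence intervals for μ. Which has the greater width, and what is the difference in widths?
95% CI is wider by 4.03

df = 25
80% CI: t* = 1.316, (88.94, 96.06), width = 2 · t* · s/√n = 7.12
95% CI: t* = 2.060, (86.92, 98.08), width = 2 · t* · s/√n = 11.15

The 95% CI is wider by 11.15 - 7.12 = 4.03.
Higher confidence requires a wider interval.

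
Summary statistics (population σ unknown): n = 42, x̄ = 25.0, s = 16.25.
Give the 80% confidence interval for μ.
(21.73, 28.27)

t-interval (σ unknown):
df = n - 1 = 41
t* = 1.303 for 80% confidence

Margin of error = t* · s/√n = 1.303 · 16.25/√42 = 3.27

CI: (21.73, 28.27)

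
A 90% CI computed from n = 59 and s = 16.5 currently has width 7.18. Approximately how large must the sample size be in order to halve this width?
n ≈ 236

CI width ∝ 1/√n
To reduce width by factor 2, need √n to grow by 2 → need 2² = 4 times as many samples.

Current: n = 59, width = 7.18
New: n = 236, width ≈ 3.55

Width reduced by factor of 7.18/3.55 = 2.02.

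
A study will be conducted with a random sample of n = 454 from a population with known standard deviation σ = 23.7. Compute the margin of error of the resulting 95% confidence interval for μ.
Margin of error = 2.18

Margin of error = z* · σ/√n
= 1.960 · 23.7/√454
= 1.960 · 23.7/21.3073
= 2.18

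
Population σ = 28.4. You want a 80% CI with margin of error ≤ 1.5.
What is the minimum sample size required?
n ≥ 590

For margin E ≤ 1.5:
n ≥ (z* · σ / E)²
n ≥ (1.282 · 28.4 / 1.5)²
n ≥ 589.16

Minimum n = 590 (rounding up)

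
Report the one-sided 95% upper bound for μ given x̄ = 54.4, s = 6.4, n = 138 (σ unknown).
μ ≤ 55.30

Upper bound (one-sided):
t* = 1.656 (one-sided for 95%)
Upper bound = x̄ + t* · s/√n = 54.4 + 1.656 · 6.4/√138 = 55.30

We are 95% confident that μ ≤ 55.30.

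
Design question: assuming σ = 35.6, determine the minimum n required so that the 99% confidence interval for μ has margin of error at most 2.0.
n ≥ 2103

For margin E ≤ 2.0:
n ≥ (z* · σ / E)²
n ≥ (2.576 · 35.6 / 2.0)²
n ≥ 2102.48

Minimum n = 2103 (rounding up)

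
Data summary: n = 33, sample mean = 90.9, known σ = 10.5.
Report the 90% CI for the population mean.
(87.89, 93.91)

z-interval (σ known):
z* = 1.645 for 90% confidence

Margin of error = z* · σ/√n = 1.645 · 10.5/√33 = 3.01

CI: (90.9 - 3.01, 90.9 + 3.01) = (87.89, 93.91)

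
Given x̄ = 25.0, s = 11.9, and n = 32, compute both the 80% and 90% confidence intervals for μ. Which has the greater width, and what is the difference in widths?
90% CI is wider by 1.63

df = 31
80% CI: t* = 1.309, (22.25, 27.75), width = 2 · t* · s/√n = 5.51
90% CI: t* = 1.696, (21.43, 28.57), width = 2 · t* · s/√n = 7.14

The 90% CI is wider by 7.14 - 5.51 = 1.63.
Higher confidence requires a wider interval.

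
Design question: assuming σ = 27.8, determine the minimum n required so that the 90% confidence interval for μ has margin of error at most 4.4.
n ≥ 109

For margin E ≤ 4.4:
n ≥ (z* · σ / E)²
n ≥ (1.645 · 27.8 / 4.4)²
n ≥ 108.02

Minimum n = 109 (rounding up)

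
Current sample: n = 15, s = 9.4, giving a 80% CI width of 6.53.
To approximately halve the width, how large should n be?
n ≈ 60

CI width ∝ 1/√n
To reduce width by factor 2, need √n to grow by 2 → need 2² = 4 times as many samples.

Current: n = 15, width = 6.53
New: n = 60, width ≈ 3.15

Width reduced by factor of 6.53/3.15 = 2.07.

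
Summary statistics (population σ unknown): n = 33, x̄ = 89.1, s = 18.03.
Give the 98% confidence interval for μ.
(81.41, 96.79)

t-interval (σ unknown):
df = n - 1 = 32
t* = 2.449 for 98% confidence

Margin of error = t* · s/√n = 2.449 · 18.03/√33 = 7.69

CI: (81.41, 96.79)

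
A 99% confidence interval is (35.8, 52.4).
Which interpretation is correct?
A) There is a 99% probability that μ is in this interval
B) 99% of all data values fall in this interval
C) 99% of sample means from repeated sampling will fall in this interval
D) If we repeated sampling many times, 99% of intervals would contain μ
D

A) Wrong — μ is fixed; the randomness lives in the interval, not in μ.
B) Wrong — a CI is about the parameter μ, not individual data values.
C) Wrong — coverage applies to intervals containing μ, not to future x̄ values.
D) Correct — this is the frequentist long-run coverage interpretation.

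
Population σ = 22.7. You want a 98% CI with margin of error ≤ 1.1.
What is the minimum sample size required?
n ≥ 2305

For margin E ≤ 1.1:
n ≥ (z* · σ / E)²
n ≥ (2.326 · 22.7 / 1.1)²
n ≥ 2304.02

Minimum n = 2305 (rounding up)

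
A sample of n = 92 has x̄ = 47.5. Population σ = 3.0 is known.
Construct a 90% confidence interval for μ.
(46.99, 48.01)

z-interval (σ known):
z* = 1.645 for 90% confidence

Margin of error = z* · σ/√n = 1.645 · 3.0/√92 = 0.51

CI: (47.5 - 0.51, 47.5 + 0.51) = (46.99, 48.01)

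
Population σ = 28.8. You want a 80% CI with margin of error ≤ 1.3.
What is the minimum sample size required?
n ≥ 807

For margin E ≤ 1.3:
n ≥ (z* · σ / E)²
n ≥ (1.282 · 28.8 / 1.3)²
n ≥ 806.63

Minimum n = 807 (rounding up)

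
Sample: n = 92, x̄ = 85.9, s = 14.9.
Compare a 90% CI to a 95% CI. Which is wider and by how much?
95% CI is wider by 1.01

df = 91
90% CI: t* = 1.662, (83.32, 88.48), width = 2 · t* · s/√n = 5.16
95% CI: t* = 1.986, (82.81, 88.99), width = 2 · t* · s/√n = 6.17

The 95% CI is wider by 6.17 - 5.16 = 1.01.
Higher confidence requires a wider interval.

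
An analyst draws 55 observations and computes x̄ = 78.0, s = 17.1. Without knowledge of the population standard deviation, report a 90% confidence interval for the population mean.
(74.14, 81.86)

t-interval (σ unknown):
df = n - 1 = 54
t* = 1.674 for 90% confidence

Margin of error = t* · s/√n = 1.674 · 17.1/√55 = 3.86

CI: (74.14, 81.86)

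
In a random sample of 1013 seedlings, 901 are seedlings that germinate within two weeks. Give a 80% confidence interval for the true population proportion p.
(0.877, 0.902)

Proportion CI:
p̂ = 901/1013 = 0.88944
SE = √(p̂(1-p̂)/n) = √(0.88944 · 0.11056 / 1013) = 0.00985

z* = 1.282
Margin = z* · SE = 1.282 · 0.00985 = 0.0126

CI: 0.88944 ± 0.0126 = (0.877, 0.902)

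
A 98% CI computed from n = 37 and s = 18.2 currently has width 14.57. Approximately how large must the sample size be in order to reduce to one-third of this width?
n ≈ 333

CI width ∝ 1/√n
To reduce width by factor 3, need √n to grow by 3 → need 3² = 9 times as many samples.

Current: n = 37, width = 14.57
New: n = 333, width ≈ 4.66

Width reduced by factor of 14.57/4.66 = 3.13.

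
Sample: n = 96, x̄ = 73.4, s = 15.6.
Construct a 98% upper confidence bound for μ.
μ ≤ 76.71

Upper bound (one-sided):
t* = 2.082 (one-sided for 98%)
Upper bound = x̄ + t* · s/√n = 73.4 + 2.082 · 15.6/√96 = 76.71

We are 98% confident that μ ≤ 76.71.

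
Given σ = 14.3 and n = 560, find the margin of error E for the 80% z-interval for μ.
Margin of error = 0.77

Margin of error = z* · σ/√n
= 1.282 · 14.3/√560
= 1.282 · 14.3/23.6643
= 0.77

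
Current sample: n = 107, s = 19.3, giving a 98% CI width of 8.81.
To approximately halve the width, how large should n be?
n ≈ 428

CI width ∝ 1/√n
To reduce width by factor 2, need √n to grow by 2 → need 2² = 4 times as many samples.

Current: n = 107, width = 8.81
New: n = 428, width ≈ 4.36

Width reduced by factor of 8.81/4.36 = 2.02.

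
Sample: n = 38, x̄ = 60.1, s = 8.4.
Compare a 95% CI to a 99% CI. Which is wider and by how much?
99% CI is wider by 1.88

df = 37
95% CI: t* = 2.026, (57.34, 62.86), width = 2 · t* · s/√n = 5.52
99% CI: t* = 2.715, (56.40, 63.80), width = 2 · t* · s/√n = 7.40

The 99% CI is wider by 7.40 - 5.52 = 1.88.
Higher confidence requires a wider interval.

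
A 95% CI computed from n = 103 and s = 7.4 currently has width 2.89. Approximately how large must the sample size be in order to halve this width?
n ≈ 412

CI width ∝ 1/√n
To reduce width by factor 2, need √n to grow by 2 → need 2² = 4 times as many samples.

Current: n = 103, width = 2.89
New: n = 412, width ≈ 1.43

Width reduced by factor of 2.89/1.43 = 2.02.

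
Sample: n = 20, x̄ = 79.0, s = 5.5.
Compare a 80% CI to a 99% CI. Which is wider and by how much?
99% CI is wider by 3.77

df = 19
80% CI: t* = 1.328, (77.37, 80.63), width = 2 · t* · s/√n = 3.27
99% CI: t* = 2.861, (75.48, 82.52), width = 2 · t* · s/√n = 7.04

The 99% CI is wider by 7.04 - 3.27 = 3.77.
Higher confidence requires a wider interval.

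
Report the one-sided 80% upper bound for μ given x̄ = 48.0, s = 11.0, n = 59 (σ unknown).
μ ≤ 49.21

Upper bound (one-sided):
t* = 0.848 (one-sided for 80%)
Upper bound = x̄ + t* · s/√n = 48.0 + 0.848 · 11.0/√59 = 49.21

We are 80% confident that μ ≤ 49.21.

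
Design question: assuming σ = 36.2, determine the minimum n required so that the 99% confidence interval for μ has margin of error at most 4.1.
n ≥ 518

For margin E ≤ 4.1:
n ≥ (z* · σ / E)²
n ≥ (2.576 · 36.2 / 4.1)²
n ≥ 517.30

Minimum n = 518 (rounding up)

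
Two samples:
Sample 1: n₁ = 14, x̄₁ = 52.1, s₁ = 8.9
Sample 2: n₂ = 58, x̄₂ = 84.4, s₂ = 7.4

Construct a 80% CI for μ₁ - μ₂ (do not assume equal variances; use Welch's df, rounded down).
(-35.73, -28.87)

Difference: x̄₁ - x̄₂ = -32.30
SE = √(s₁²/n₁ + s₂²/n₂) = √(8.9²/14 + 7.4²/58) = 2.5694
df = 17.59 → 17 (Welch–Satterthwaite, rounded down)
t* = 1.333

CI: -32.30 ± 1.333 · 2.5694 = -32.30 ± 3.43 = (-35.73, -28.87)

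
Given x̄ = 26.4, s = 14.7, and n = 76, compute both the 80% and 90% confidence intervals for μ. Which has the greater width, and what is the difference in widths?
90% CI is wider by 1.26

df = 75
80% CI: t* = 1.293, (24.22, 28.58), width = 2 · t* · s/√n = 4.36
90% CI: t* = 1.665, (23.59, 29.21), width = 2 · t* · s/√n = 5.62

The 90% CI is wider by 5.62 - 4.36 = 1.26.
Higher confidence requires a wider interval.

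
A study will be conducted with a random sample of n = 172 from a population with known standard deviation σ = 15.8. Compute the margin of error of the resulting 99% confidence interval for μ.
Margin of error = 3.10

Margin of error = z* · σ/√n
= 2.576 · 15.8/√172
= 2.576 · 15.8/13.1149
= 3.10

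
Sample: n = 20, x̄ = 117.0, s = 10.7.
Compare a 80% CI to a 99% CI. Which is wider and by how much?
99% CI is wider by 7.34

df = 19
80% CI: t* = 1.328, (113.82, 120.18), width = 2 · t* · s/√n = 6.35
99% CI: t* = 2.861, (110.15, 123.85), width = 2 · t* · s/√n = 13.69

The 99% CI is wider by 13.69 - 6.35 = 7.34.
Higher confidence requires a wider interval.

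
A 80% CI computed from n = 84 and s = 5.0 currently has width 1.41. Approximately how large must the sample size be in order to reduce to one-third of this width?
n ≈ 756

CI width ∝ 1/√n
To reduce width by factor 3, need √n to grow by 3 → need 3² = 9 times as many samples.

Current: n = 84, width = 1.41
New: n = 756, width ≈ 0.47

Width reduced by factor of 1.41/0.47 = 3.00.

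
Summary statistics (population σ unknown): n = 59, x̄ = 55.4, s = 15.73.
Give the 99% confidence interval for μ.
(49.95, 60.85)

t-interval (σ unknown):
df = n - 1 = 58
t* = 2.663 for 99% confidence

Margin of error = t* · s/√n = 2.663 · 15.73/√59 = 5.45

CI: (49.95, 60.85)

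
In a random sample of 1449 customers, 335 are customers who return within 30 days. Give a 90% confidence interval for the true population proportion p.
(0.213, 0.249)

Proportion CI:
p̂ = 335/1449 = 0.23119
SE = √(p̂(1-p̂)/n) = √(0.23119 · 0.76881 / 1449) = 0.01108

z* = 1.645
Margin = z* · SE = 1.645 · 0.01108 = 0.0182

CI: 0.23119 ± 0.0182 = (0.213, 0.249)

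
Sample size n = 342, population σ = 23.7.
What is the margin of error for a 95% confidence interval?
Margin of error = 2.51

Margin of error = z* · σ/√n
= 1.960 · 23.7/√342
= 1.960 · 23.7/18.4932
= 2.51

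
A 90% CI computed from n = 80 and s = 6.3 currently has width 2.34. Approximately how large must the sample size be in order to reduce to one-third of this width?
n ≈ 720

CI width ∝ 1/√n
To reduce width by factor 3, need √n to grow by 3 → need 3² = 9 times as many samples.

Current: n = 80, width = 2.34
New: n = 720, width ≈ 0.77

Width reduced by factor of 2.34/0.77 = 3.04.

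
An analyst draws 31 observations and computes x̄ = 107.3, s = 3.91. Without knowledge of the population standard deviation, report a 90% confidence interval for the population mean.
(106.11, 108.49)

t-interval (σ unknown):
df = n - 1 = 30
t* = 1.697 for 90% confidence

Margin of error = t* · s/√n = 1.697 · 3.91/√31 = 1.19

CI: (106.11, 108.49)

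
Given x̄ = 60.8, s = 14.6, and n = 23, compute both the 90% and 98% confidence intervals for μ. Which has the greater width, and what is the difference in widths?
98% CI is wider by 4.82

df = 22
90% CI: t* = 1.717, (55.57, 66.03), width = 2 · t* · s/√n = 10.45
98% CI: t* = 2.508, (53.16, 68.44), width = 2 · t* · s/√n = 15.27

The 98% CI is wider by 15.27 - 10.45 = 4.82.
Higher confidence requires a wider interval.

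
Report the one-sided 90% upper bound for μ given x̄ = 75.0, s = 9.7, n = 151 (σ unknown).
μ ≤ 76.02

Upper bound (one-sided):
t* = 1.287 (one-sided for 90%)
Upper bound = x̄ + t* · s/√n = 75.0 + 1.287 · 9.7/√151 = 76.02

We are 90% confident that μ ≤ 76.02.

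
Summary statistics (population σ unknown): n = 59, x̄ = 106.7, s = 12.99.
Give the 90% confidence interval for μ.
(103.87, 109.53)

t-interval (σ unknown):
df = n - 1 = 58
t* = 1.672 for 90% confidence

Margin of error = t* · s/√n = 1.672 · 12.99/√59 = 2.83

CI: (103.87, 109.53)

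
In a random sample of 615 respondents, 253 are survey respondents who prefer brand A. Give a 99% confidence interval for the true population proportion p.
(0.360, 0.462)

Proportion CI:
p̂ = 253/615 = 0.41138
SE = √(p̂(1-p̂)/n) = √(0.41138 · 0.58862 / 615) = 0.01984

z* = 2.576
Margin = z* · SE = 2.576 · 0.01984 = 0.0511

CI: 0.41138 ± 0.0511 = (0.360, 0.462)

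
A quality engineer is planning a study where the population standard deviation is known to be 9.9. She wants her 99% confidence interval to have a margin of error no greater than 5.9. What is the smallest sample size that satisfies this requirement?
n ≥ 19

For margin E ≤ 5.9:
n ≥ (z* · σ / E)²
n ≥ (2.576 · 9.9 / 5.9)²
n ≥ 18.68

Minimum n = 19 (rounding up)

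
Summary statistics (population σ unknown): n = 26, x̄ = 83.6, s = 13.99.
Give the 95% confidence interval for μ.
(77.95, 89.25)

t-interval (σ unknown):
df = n - 1 = 25
t* = 2.060 for 95% confidence

Margin of error = t* · s/√n = 2.060 · 13.99/√26 = 5.65

CI: (77.95, 89.25)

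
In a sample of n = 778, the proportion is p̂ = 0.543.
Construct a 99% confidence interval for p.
(0.497, 0.589)

Proportion CI:
SE = √(p̂(1-p̂)/n) = √(0.543 · 0.457 / 778) = 0.01786

z* = 2.576
Margin = z* · SE = 2.576 · 0.01786 = 0.0460

CI: 0.543 ± 0.0460 = (0.497, 0.589)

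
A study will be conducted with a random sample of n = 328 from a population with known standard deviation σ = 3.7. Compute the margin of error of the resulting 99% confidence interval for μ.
Margin of error = 0.53

Margin of error = z* · σ/√n
= 2.576 · 3.7/√328
= 2.576 · 3.7/18.1108
= 0.53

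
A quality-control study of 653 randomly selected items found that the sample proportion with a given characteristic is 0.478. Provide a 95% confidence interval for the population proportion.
(0.440, 0.516)

Proportion CI:
SE = √(p̂(1-p̂)/n) = √(0.478 · 0.522 / 653) = 0.01955

z* = 1.960
Margin = z* · SE = 1.960 · 0.01955 = 0.0383

CI: 0.478 ± 0.0383 = (0.440, 0.516)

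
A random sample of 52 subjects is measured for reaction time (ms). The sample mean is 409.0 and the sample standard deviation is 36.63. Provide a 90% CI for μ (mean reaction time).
(400.49, 417.51)

t-interval (σ unknown):
df = n - 1 = 51
t* = 1.675 for 90% confidence

Margin of error = t* · s/√n = 1.675 · 36.63/√52 = 8.51

CI: (400.49, 417.51)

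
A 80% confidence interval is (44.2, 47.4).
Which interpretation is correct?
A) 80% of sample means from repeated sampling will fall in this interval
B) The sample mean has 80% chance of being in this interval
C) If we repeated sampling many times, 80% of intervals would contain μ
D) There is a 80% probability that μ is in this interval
C

A) Wrong — coverage applies to intervals containing μ, not to future x̄ values.
B) Wrong — x̄ is observed and sits in the interval by construction.
C) Correct — this is the frequentist long-run coverage interpretation.
D) Wrong — μ is fixed; the randomness lives in the interval, not in μ.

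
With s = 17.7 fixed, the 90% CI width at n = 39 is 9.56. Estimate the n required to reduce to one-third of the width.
n ≈ 351

CI width ∝ 1/√n
To reduce width by factor 3, need √n to grow by 3 → need 3² = 9 times as many samples.

Current: n = 39, width = 9.56
New: n = 351, width ≈ 3.12

Width reduced by factor of 9.56/3.12 = 3.06.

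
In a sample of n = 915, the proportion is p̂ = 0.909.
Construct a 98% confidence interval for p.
(0.887, 0.931)

Proportion CI:
SE = √(p̂(1-p̂)/n) = √(0.909 · 0.091 / 915) = 0.00951

z* = 2.326
Margin = z* · SE = 2.326 · 0.00951 = 0.0221

CI: 0.909 ± 0.0221 = (0.887, 0.931)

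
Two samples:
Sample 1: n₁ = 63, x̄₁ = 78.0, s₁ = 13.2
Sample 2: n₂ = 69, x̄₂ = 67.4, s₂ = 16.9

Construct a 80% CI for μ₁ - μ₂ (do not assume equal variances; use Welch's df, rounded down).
(7.22, 13.98)

Difference: x̄₁ - x̄₂ = 10.60
SE = √(s₁²/n₁ + s₂²/n₂) = √(13.2²/63 + 16.9²/69) = 2.6277
df = 127.03 → 127 (Welch–Satterthwaite, rounded down)
t* = 1.288

CI: 10.60 ± 1.288 · 2.6277 = 10.60 ± 3.38 = (7.22, 13.98)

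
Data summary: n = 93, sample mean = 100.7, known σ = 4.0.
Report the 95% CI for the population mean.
(99.89, 101.51)

z-interval (σ known):
z* = 1.960 for 95% confidence

Margin of error = z* · σ/√n = 1.960 · 4.0/√93 = 0.81

CI: (100.7 - 0.81, 100.7 + 0.81) = (99.89, 101.51)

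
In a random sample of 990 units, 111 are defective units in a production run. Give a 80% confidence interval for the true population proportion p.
(0.099, 0.125)

Proportion CI:
p̂ = 111/990 = 0.11212
SE = √(p̂(1-p̂)/n) = √(0.11212 · 0.88788 / 990) = 0.01003

z* = 1.282
Margin = z* · SE = 1.282 · 0.01003 = 0.0129

CI: 0.11212 ± 0.0129 = (0.099, 0.125)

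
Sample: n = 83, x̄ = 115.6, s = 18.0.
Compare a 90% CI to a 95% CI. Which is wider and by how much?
95% CI is wider by 1.28

df = 82
90% CI: t* = 1.664, (112.31, 118.89), width = 2 · t* · s/√n = 6.58
95% CI: t* = 1.989, (111.67, 119.53), width = 2 · t* · s/√n = 7.86

The 95% CI is wider by 7.86 - 6.58 = 1.28.
Higher confidence requires a wider interval.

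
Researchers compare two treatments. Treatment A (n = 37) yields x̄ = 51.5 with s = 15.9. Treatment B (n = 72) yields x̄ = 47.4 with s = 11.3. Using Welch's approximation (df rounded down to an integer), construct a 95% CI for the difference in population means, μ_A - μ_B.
(-1.78, 9.98)

Difference: x̄₁ - x̄₂ = 4.10
SE = √(s₁²/n₁ + s₂²/n₂) = √(15.9²/37 + 11.3²/72) = 2.9336
df = 55.23 → 55 (Welch–Satterthwaite, rounded down)
t* = 2.004

CI: 4.10 ± 2.004 · 2.9336 = 4.10 ± 5.88 = (-1.78, 9.98)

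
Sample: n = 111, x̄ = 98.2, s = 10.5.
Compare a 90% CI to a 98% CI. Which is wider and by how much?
98% CI is wider by 1.40

df = 110
90% CI: t* = 1.659, (96.55, 99.85), width = 2 · t* · s/√n = 3.31
98% CI: t* = 2.361, (95.85, 100.55), width = 2 · t* · s/√n = 4.71

The 98% CI is wider by 4.71 - 3.31 = 1.40.
Higher confidence requires a wider interval.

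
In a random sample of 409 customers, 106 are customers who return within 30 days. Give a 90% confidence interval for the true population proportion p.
(0.224, 0.295)

Proportion CI:
p̂ = 106/409 = 0.25917
SE = √(p̂(1-p̂)/n) = √(0.25917 · 0.74083 / 409) = 0.02167

z* = 1.645
Margin = z* · SE = 1.645 · 0.02167 = 0.0356

CI: 0.25917 ± 0.0356 = (0.224, 0.295)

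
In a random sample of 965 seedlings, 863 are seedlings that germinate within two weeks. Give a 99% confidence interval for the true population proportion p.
(0.869, 0.920)

Proportion CI:
p̂ = 863/965 = 0.89430
SE = √(p̂(1-p̂)/n) = √(0.89430 · 0.10570 / 965) = 0.00990

z* = 2.576
Margin = z* · SE = 2.576 · 0.00990 = 0.0255

CI: 0.89430 ± 0.0255 = (0.869, 0.920)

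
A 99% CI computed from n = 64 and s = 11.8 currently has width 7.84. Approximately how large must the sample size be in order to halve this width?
n ≈ 256

CI width ∝ 1/√n
To reduce width by factor 2, need √n to grow by 2 → need 2² = 4 times as many samples.

Current: n = 64, width = 7.84
New: n = 256, width ≈ 3.83

Width reduced by factor of 7.84/3.83 = 2.05.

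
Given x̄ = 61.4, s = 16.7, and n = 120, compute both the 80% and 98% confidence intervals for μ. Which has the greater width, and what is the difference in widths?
98% CI is wider by 3.26

df = 119
80% CI: t* = 1.289, (59.43, 63.37), width = 2 · t* · s/√n = 3.93
98% CI: t* = 2.358, (57.81, 64.99), width = 2 · t* · s/√n = 7.19

The 98% CI is wider by 7.19 - 3.93 = 3.26.
Higher confidence requires a wider interval.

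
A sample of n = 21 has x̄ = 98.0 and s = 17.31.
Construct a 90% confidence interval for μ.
(91.48, 104.52)

t-interval (σ unknown):
df = n - 1 = 20
t* = 1.725 for 90% confidence

Margin of error = t* · s/√n = 1.725 · 17.31/√21 = 6.52

CI: (91.48, 104.52)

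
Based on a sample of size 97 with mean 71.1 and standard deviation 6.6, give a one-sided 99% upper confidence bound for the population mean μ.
μ ≤ 72.69

Upper bound (one-sided):
t* = 2.366 (one-sided for 99%)
Upper bound = x̄ + t* · s/√n = 71.1 + 2.366 · 6.6/√97 = 72.69

We are 99% confident that μ ≤ 72.69.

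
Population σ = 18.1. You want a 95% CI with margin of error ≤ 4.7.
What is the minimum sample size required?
n ≥ 57

For margin E ≤ 4.7:
n ≥ (z* · σ / E)²
n ≥ (1.960 · 18.1 / 4.7)²
n ≥ 56.97

Minimum n = 57 (rounding up)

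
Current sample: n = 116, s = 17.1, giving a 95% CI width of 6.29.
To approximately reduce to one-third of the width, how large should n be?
n ≈ 1044

CI width ∝ 1/√n
To reduce width by factor 3, need √n to grow by 3 → need 3² = 9 times as many samples.

Current: n = 116, width = 6.29
New: n = 1044, width ≈ 2.08

Width reduced by factor of 6.29/2.08 = 3.02.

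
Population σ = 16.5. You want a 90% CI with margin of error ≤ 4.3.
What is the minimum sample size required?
n ≥ 40

For margin E ≤ 4.3:
n ≥ (z* · σ / E)²
n ≥ (1.645 · 16.5 / 4.3)²
n ≥ 39.84

Minimum n = 40 (rounding up)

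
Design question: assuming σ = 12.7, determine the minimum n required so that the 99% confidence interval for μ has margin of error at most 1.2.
n ≥ 744

For margin E ≤ 1.2:
n ≥ (z* · σ / E)²
n ≥ (2.576 · 12.7 / 1.2)²
n ≥ 743.25

Minimum n = 744 (rounding up)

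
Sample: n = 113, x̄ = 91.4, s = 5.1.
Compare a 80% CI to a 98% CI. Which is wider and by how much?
98% CI is wider by 1.02

df = 112
80% CI: t* = 1.289, (90.78, 92.02), width = 2 · t* · s/√n = 1.24
98% CI: t* = 2.360, (90.27, 92.53), width = 2 · t* · s/√n = 2.26

The 98% CI is wider by 2.26 - 1.24 = 1.02.
Higher confidence requires a wider interval.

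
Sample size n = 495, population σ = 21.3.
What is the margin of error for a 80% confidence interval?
Margin of error = 1.23

Margin of error = z* · σ/√n
= 1.282 · 21.3/√495
= 1.282 · 21.3/22.2486
= 1.23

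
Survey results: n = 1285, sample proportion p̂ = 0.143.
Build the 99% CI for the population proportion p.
(0.118, 0.168)

Proportion CI:
SE = √(p̂(1-p̂)/n) = √(0.143 · 0.857 / 1285) = 0.00977

z* = 2.576
Margin = z* · SE = 2.576 · 0.00977 = 0.0252

CI: 0.143 ± 0.0252 = (0.118, 0.168)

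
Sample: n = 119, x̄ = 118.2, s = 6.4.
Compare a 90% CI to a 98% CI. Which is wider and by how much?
98% CI is wider by 0.82

df = 118
90% CI: t* = 1.658, (117.23, 119.17), width = 2 · t* · s/√n = 1.95
98% CI: t* = 2.358, (116.82, 119.58), width = 2 · t* · s/√n = 2.77

The 98% CI is wider by 2.77 - 1.95 = 0.82.
Higher confidence requires a wider interval.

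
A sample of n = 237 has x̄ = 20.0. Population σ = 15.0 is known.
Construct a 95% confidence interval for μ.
(18.09, 21.91)

z-interval (σ known):
z* = 1.960 for 95% confidence

Margin of error = z* · σ/√n = 1.960 · 15.0/√237 = 1.91

CI: (20.0 - 1.91, 20.0 + 1.91) = (18.09, 21.91)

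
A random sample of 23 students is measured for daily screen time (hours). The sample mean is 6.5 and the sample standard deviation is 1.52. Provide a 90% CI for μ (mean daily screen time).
(5.96, 7.04)

t-interval (σ unknown):
df = n - 1 = 22
t* = 1.717 for 90% confidence

Margin of error = t* · s/√n = 1.717 · 1.52/√23 = 0.54

CI: (5.96, 7.04)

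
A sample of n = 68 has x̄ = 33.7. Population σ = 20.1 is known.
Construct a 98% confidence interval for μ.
(28.03, 39.37)

z-interval (σ known):
z* = 2.326 for 98% confidence

Margin of error = z* · σ/√n = 2.326 · 20.1/√68 = 5.67

CI: (33.7 - 5.67, 33.7 + 5.67) = (28.03, 39.37)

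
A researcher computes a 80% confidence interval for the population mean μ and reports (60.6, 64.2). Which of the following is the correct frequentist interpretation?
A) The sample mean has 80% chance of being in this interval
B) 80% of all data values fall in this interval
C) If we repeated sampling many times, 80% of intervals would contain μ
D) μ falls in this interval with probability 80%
C

A) Wrong — x̄ is observed and sits in the interval by construction.
B) Wrong — a CI is about the parameter μ, not individual data values.
C) Correct — this is the frequentist long-run coverage interpretation.
D) Wrong — μ is fixed; the randomness lives in the interval, not in μ.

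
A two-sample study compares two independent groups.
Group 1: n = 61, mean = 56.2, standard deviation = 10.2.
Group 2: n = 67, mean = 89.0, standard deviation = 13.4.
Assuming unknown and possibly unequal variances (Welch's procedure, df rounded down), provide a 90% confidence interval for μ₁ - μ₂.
(-36.27, -29.33)

Difference: x̄₁ - x̄₂ = -32.80
SE = √(s₁²/n₁ + s₂²/n₂) = √(10.2²/61 + 13.4²/67) = 2.0942
df = 122.27 → 122 (Welch–Satterthwaite, rounded down)
t* = 1.657

CI: -32.80 ± 1.657 · 2.0942 = -32.80 ± 3.47 = (-36.27, -29.33)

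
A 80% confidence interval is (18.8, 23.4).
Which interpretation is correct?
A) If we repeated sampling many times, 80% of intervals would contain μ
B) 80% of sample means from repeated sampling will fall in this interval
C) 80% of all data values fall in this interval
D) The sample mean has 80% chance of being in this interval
A

A) Correct — this is the frequentist long-run coverage interpretation.
B) Wrong — coverage applies to intervals containing μ, not to future x̄ values.
C) Wrong — a CI is about the parameter μ, not individual data values.
D) Wrong — x̄ is observed and sits in the interval by construction.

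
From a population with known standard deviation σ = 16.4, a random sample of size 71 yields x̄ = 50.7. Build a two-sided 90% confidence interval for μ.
(47.50, 53.90)

z-interval (σ known):
z* = 1.645 for 90% confidence

Margin of error = z* · σ/√n = 1.645 · 16.4/√71 = 3.20

CI: (50.7 - 3.20, 50.7 + 3.20) = (47.50, 53.90)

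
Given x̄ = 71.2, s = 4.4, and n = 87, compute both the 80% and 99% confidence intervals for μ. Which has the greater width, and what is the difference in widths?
99% CI is wider by 1.27

df = 86
80% CI: t* = 1.291, (70.59, 71.81), width = 2 · t* · s/√n = 1.22
99% CI: t* = 2.634, (69.96, 72.44), width = 2 · t* · s/√n = 2.49

The 99% CI is wider by 2.49 - 1.22 = 1.27.
Higher confidence requires a wider interval.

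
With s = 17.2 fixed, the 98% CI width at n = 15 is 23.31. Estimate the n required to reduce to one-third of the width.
n ≈ 135

CI width ∝ 1/√n
To reduce width by factor 3, need √n to grow by 3 → need 3² = 9 times as many samples.

Current: n = 15, width = 23.31
New: n = 135, width ≈ 6.97

Width reduced by factor of 23.31/6.97 = 3.34.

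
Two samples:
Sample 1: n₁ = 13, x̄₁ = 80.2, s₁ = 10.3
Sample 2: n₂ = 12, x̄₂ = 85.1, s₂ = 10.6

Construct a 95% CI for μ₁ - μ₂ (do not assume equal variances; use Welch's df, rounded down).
(-13.58, 3.78)

Difference: x̄₁ - x̄₂ = -4.90
SE = √(s₁²/n₁ + s₂²/n₂) = √(10.3²/13 + 10.6²/12) = 4.1862
df = 22.71 → 22 (Welch–Satterthwaite, rounded down)
t* = 2.074

CI: -4.90 ± 2.074 · 4.1862 = -4.90 ± 8.68 = (-13.58, 3.78)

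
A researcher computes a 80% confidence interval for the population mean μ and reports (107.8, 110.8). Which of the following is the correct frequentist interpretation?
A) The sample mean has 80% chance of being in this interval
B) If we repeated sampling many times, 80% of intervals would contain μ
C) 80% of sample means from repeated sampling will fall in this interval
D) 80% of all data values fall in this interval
B

A) Wrong — x̄ is observed and sits in the interval by construction.
B) Correct — this is the frequentist long-run coverage interpretation.
C) Wrong — coverage applies to intervals containing μ, not to future x̄ values.
D) Wrong — a CI is about the parameter μ, not individual data values.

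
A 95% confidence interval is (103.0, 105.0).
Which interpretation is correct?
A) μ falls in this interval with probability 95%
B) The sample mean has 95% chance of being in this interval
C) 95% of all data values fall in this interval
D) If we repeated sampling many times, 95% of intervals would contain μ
D

A) Wrong — μ is fixed; the randomness lives in the interval, not in μ.
B) Wrong — x̄ is observed and sits in the interval by construction.
C) Wrong — a CI is about the parameter μ, not individual data values.
D) Correct — this is the frequentist long-run coverage interpretation.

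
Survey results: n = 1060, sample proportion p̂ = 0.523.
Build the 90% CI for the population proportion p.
(0.498, 0.548)

Proportion CI:
SE = √(p̂(1-p̂)/n) = √(0.523 · 0.477 / 1060) = 0.01534

z* = 1.645
Margin = z* · SE = 1.645 · 0.01534 = 0.0252

CI: 0.523 ± 0.0252 = (0.498, 0.548)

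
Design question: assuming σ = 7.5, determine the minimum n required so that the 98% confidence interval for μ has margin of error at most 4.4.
n ≥ 16

For margin E ≤ 4.4:
n ≥ (z* · σ / E)²
n ≥ (2.326 · 7.5 / 4.4)²
n ≥ 15.72

Minimum n = 16 (rounding up)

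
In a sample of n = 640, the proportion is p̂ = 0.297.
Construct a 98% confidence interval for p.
(0.255, 0.339)

Proportion CI:
SE = √(p̂(1-p̂)/n) = √(0.297 · 0.703 / 640) = 0.01806

z* = 2.326
Margin = z* · SE = 2.326 · 0.01806 = 0.0420

CI: 0.297 ± 0.0420 = (0.255, 0.339)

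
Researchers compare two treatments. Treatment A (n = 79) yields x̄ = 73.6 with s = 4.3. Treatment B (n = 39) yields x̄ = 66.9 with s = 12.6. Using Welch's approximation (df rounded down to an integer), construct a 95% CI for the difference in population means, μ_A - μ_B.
(2.51, 10.89)

Difference: x̄₁ - x̄₂ = 6.70
SE = √(s₁²/n₁ + s₂²/n₂) = √(4.3²/79 + 12.6²/39) = 2.0748
df = 42.43 → 42 (Welch–Satterthwaite, rounded down)
t* = 2.018

CI: 6.70 ± 2.018 · 2.0748 = 6.70 ± 4.19 = (2.51, 10.89)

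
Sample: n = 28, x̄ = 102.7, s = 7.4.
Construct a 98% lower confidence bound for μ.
μ ≥ 99.68

Lower bound (one-sided):
t* = 2.158 (one-sided for 98%)
Lower bound = x̄ - t* · s/√n = 102.7 - 2.158 · 7.4/√28 = 99.68

We are 98% confident that μ ≥ 99.68.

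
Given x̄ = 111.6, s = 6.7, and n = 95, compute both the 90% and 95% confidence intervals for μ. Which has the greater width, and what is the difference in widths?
95% CI is wider by 0.45

df = 94
90% CI: t* = 1.661, (110.46, 112.74), width = 2 · t* · s/√n = 2.28
95% CI: t* = 1.986, (110.23, 112.97), width = 2 · t* · s/√n = 2.73

The 95% CI is wider by 2.73 - 2.28 = 0.45.
Higher confidence requires a wider interval.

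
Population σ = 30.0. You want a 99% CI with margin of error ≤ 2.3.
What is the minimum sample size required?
n ≥ 1129

For margin E ≤ 2.3:
n ≥ (z* · σ / E)²
n ≥ (2.576 · 30.0 / 2.3)²
n ≥ 1128.96

Minimum n = 1129 (rounding up)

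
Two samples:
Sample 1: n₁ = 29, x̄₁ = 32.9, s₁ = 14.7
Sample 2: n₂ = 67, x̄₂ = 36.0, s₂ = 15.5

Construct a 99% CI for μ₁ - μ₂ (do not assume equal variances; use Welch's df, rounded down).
(-11.96, 5.76)

Difference: x̄₁ - x̄₂ = -3.10
SE = √(s₁²/n₁ + s₂²/n₂) = √(14.7²/29 + 15.5²/67) = 3.3222
df = 55.94 → 55 (Welch–Satterthwaite, rounded down)
t* = 2.668

CI: -3.10 ± 2.668 · 3.3222 = -3.10 ± 8.86 = (-11.96, 5.76)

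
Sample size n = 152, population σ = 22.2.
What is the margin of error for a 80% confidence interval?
Margin of error = 2.31

Margin of error = z* · σ/√n
= 1.282 · 22.2/√152
= 1.282 · 22.2/12.3288
= 2.31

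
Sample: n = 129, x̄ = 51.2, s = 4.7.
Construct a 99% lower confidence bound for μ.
μ ≥ 50.23

Lower bound (one-sided):
t* = 2.356 (one-sided for 99%)
Lower bound = x̄ - t* · s/√n = 51.2 - 2.356 · 4.7/√129 = 50.23

We are 99% confident that μ ≥ 50.23.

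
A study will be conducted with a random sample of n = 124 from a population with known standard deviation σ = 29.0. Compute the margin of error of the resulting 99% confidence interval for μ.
Margin of error = 6.71

Margin of error = z* · σ/√n
= 2.576 · 29.0/√124
= 2.576 · 29.0/11.1355
= 6.71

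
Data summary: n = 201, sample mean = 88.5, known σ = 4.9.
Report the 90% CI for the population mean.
(87.93, 89.07)

z-interval (σ known):
z* = 1.645 for 90% confidence

Margin of error = z* · σ/√n = 1.645 · 4.9/√201 = 0.57

CI: (88.5 - 0.57, 88.5 + 0.57) = (87.93, 89.07)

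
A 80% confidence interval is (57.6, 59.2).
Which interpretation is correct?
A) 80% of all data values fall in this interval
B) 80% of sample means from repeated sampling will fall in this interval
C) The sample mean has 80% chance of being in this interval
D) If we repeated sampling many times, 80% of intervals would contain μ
D

A) Wrong — a CI is about the parameter μ, not individual data values.
B) Wrong — coverage applies to intervals containing μ, not to future x̄ values.
C) Wrong — x̄ is observed and sits in the interval by construction.
D) Correct — this is the frequentist long-run coverage interpretation.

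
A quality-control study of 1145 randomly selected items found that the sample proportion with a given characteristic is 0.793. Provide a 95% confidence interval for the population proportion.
(0.770, 0.816)

Proportion CI:
SE = √(p̂(1-p̂)/n) = √(0.793 · 0.207 / 1145) = 0.01197

z* = 1.960
Margin = z* · SE = 1.960 · 0.01197 = 0.0235

CI: 0.793 ± 0.0235 = (0.770, 0.816)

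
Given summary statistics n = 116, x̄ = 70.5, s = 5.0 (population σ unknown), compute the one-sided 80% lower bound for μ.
μ ≥ 70.11

Lower bound (one-sided):
t* = 0.845 (one-sided for 80%)
Lower bound = x̄ - t* · s/√n = 70.5 - 0.845 · 5.0/√116 = 70.11

We are 80% confident that μ ≥ 70.11.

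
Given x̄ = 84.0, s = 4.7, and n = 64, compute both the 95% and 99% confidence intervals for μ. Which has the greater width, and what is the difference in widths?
99% CI is wider by 0.77

df = 63
95% CI: t* = 1.998, (82.83, 85.17), width = 2 · t* · s/√n = 2.35
99% CI: t* = 2.656, (82.44, 85.56), width = 2 · t* · s/√n = 3.12

The 99% CI is wider by 3.12 - 2.35 = 0.77.
Higher confidence requires a wider interval.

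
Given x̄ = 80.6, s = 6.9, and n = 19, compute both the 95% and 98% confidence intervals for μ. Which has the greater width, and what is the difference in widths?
98% CI is wider by 1.43

df = 18
95% CI: t* = 2.101, (77.27, 83.93), width = 2 · t* · s/√n = 6.65
98% CI: t* = 2.552, (76.56, 84.64), width = 2 · t* · s/√n = 8.08

The 98% CI is wider by 8.08 - 6.65 = 1.43.
Higher confidence requires a wider interval.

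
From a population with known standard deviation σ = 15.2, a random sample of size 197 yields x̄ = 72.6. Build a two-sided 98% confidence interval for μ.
(70.08, 75.12)

z-interval (σ known):
z* = 2.326 for 98% confidence

Margin of error = z* · σ/√n = 2.326 · 15.2/√197 = 2.52

CI: (72.6 - 2.52, 72.6 + 2.52) = (70.08, 75.12)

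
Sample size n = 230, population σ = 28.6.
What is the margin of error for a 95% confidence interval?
Margin of error = 3.70

Margin of error = z* · σ/√n
= 1.960 · 28.6/√230
= 1.960 · 28.6/15.1658
= 3.70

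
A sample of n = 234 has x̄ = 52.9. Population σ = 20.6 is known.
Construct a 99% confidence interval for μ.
(49.43, 56.37)

z-interval (σ known):
z* = 2.576 for 99% confidence

Margin of error = z* · σ/√n = 2.576 · 20.6/√234 = 3.47

CI: (52.9 - 3.47, 52.9 + 3.47) = (49.43, 56.37)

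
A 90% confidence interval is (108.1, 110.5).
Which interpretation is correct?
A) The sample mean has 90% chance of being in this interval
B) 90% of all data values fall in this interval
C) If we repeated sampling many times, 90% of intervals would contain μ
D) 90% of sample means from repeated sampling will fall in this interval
C

A) Wrong — x̄ is observed and sits in the interval by construction.
B) Wrong — a CI is about the parameter μ, not individual data values.
C) Correct — this is the frequentist long-run coverage interpretation.
D) Wrong — coverage applies to intervals containing μ, not to future x̄ values.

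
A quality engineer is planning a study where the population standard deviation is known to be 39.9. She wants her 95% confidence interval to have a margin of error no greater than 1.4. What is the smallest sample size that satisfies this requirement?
n ≥ 3121

For margin E ≤ 1.4:
n ≥ (z* · σ / E)²
n ≥ (1.960 · 39.9 / 1.4)²
n ≥ 3120.34

Minimum n = 3121 (rounding up)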